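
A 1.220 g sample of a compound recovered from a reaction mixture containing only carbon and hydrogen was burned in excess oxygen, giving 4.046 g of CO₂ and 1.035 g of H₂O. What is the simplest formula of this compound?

C4H5

mol C = 4.046 g CO₂ ÷ 44.009 g/mol = 0.091936 mol
mol H = 2 × 1.035 g H₂O ÷ 18.015 g/mol = 0.11490 mol
Divide by the smallest (0.091936 mol): C 1.000, H 1.250
Multiplying each by 4 gives whole numbers: C 4.00, H 5.00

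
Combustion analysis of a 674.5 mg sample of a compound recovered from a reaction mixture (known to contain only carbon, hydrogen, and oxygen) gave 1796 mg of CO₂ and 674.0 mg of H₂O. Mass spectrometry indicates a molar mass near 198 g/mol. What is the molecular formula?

C12H22O2

mol C = 1.796 g CO₂ ÷ 44.009 g/mol = 0.040810 mol
mol H = 2 × 0.6740 g H₂O ÷ 18.015 g/mol = 0.074827 mol
mass O = 0.6745 − (0.49017 + 0.075425) = 0.10891 g → mol O = 0.10891 ÷ 15.999 = 0.0068072 mol
Divide by the smallest (0.0068072 mol): C 5.995, H 10.992, O 1.000
Empirical formula: C6H11O
Empirical-formula mass = 99.15 g/mol; 198 ÷ 99.15 ≈ 2, so the molecular formula is C12H22O2.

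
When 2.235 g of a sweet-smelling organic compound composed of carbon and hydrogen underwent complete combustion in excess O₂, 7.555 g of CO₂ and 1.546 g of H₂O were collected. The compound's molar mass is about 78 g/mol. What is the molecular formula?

C6H6

mol C = 7.555 g CO₂ ÷ 44.009 g/mol = 0.17167 mol
mol H = 2 × 1.546 g H₂O ÷ 18.015 g/mol = 0.17163 mol
Divide by the smallest (0.17163 mol): C 1.000, H 1.000
Empirical formula: CH
Empirical-formula mass = 13.02 g/mol; 78 ÷ 13.02 ≈ 6, so the molecular formula is C6H6.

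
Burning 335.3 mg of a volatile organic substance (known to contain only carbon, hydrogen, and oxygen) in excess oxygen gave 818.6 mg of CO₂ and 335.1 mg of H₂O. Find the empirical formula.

C4H8O

mol C = 0.8186 g CO₂ ÷ 44.009 g/mol = 0.018601 mol
mol H = 2 × 0.3351 g H₂O ÷ 18.015 g/mol = 0.037202 mol
mass O = 0.3353 − (0.22341 + 0.037500) = 0.074387 g → mol O = 0.074387 ÷ 15.999 = 0.0046495 mol
Divide by the smallest (0.0046495 mol): C 4.001, H 8.001, O 1.000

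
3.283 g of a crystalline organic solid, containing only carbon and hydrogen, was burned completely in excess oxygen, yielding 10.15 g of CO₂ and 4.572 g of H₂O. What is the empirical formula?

C5H11

mol C = 10.15 g CO₂ ÷ 44.009 g/mol = 0.23063 mol
mol H = 2 × 4.572 g H₂O ÷ 18.015 g/mol = 0.50758 mol
Divide by the smallest (0.23063 mol): C 1.000, H 2.201
Multiplying each by 5 gives whole numbers: C 5.00, H 11.00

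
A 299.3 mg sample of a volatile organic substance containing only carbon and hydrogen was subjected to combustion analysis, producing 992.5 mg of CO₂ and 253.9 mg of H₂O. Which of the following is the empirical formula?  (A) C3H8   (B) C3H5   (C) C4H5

(C) C4H5

mol C = 0.9925 g CO₂ ÷ 44.009 g/mol = 0.022552 mol
mol H = 2 × 0.2539 g H₂O ÷ 18.015 g/mol = 0.028188 mol
Divide by the smallest (0.022552 mol): C 1.000, H 1.250
Multiplying each by 4 gives whole numbers: C 4.00, H 5.00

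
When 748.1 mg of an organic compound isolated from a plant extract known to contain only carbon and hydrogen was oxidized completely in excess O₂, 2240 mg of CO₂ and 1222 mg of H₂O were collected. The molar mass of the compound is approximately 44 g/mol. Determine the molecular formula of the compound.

C3H8

mol C = 2.240 g CO₂ ÷ 44.009 g/mol = 0.050899 mol
mol H = 2 × 1.222 g H₂O ÷ 18.015 g/mol = 0.13566 mol
Divide by the smallest (0.050899 mol): C 1.000, H 2.665
Multiplying each by 3 gives whole numbers: C 3.00, H 8.00
Empirical formula: C3H8
Empirical-formula mass = 44.10 g/mol; 44 ÷ 44.10 ≈ 1, so the molecular formula is C3H8.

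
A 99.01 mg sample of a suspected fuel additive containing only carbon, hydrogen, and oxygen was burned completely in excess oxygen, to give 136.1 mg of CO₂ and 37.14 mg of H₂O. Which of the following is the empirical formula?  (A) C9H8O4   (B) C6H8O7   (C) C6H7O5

mol C = 0.1361 g CO₂ ÷ 44.009 g/mol = 0.0030925 mol
mol H = 2 × 0.03714 g H₂O ÷ 18.015 g/mol = 0.0041232 mol
mass O = 0.09901 − (0.037145 + 0.0041562) = 0.057709 g → mol O = 0.057709 ÷ 15.999 = 0.0036070 mol
Divide by the smallest (0.0030925 mol): C 1.000, H 1.333, O 1.166
Multiplying each by 6 gives whole numbers: C 6.00, H 8.00, O 7.00

(B) C6H8O7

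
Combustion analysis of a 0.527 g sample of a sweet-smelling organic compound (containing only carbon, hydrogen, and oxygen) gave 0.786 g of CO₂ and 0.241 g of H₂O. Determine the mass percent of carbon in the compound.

40.7%

mol C = 0.786 g CO₂ ÷ 44.009 g/mol = 0.01786 mol
mol H = 2 × 0.241 g H₂O ÷ 18.015 g/mol = 0.02676 mol
mass O = 0.527 − (0.2145 + 0.02697) = 0.2855 g → mol O = 0.2855 ÷ 15.999 = 0.01785 mol
mass % C = 0.2145 g ÷ 0.527 g × 100%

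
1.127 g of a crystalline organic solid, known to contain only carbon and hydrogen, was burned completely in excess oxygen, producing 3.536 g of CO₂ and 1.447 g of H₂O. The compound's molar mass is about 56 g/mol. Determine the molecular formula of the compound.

mol C = 3.536 g CO₂ ÷ 44.009 g/mol = 0.080347 mol
mol H = 2 × 1.447 g H₂O ÷ 18.015 g/mol = 0.16064 mol
Divide by the smallest (0.080347 mol): C 1.000, H 1.999
Empirical formula: CH2
Empirical-formula mass = 14.03 g/mol; 56 ÷ 14.03 ≈ 4, so the molecular formula is C4H8.

C4H8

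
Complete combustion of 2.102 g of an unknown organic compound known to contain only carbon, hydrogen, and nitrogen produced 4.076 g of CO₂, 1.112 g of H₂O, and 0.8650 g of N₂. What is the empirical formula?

C3H4N2

mol C = 4.076 g CO₂ ÷ 44.009 g/mol = 0.092617 mol
mol H = 2 × 1.112 g H₂O ÷ 18.015 g/mol = 0.12345 mol
mol N = 2 × 0.8650 g N₂ ÷ 28.014 g/mol = 0.061755 mol
Divide by the smallest (0.061755 mol): C 1.500, H 1.999, N 1.000
Multiplying each by 2 gives whole numbers: C 3.00, H 4.00, N 2.00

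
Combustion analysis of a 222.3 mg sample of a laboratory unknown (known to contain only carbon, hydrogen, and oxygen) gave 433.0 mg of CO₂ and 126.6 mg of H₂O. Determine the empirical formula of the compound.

mol C = 0.4330 g CO₂ ÷ 44.009 g/mol = 0.0098389 mol
mol H = 2 × 0.1266 g H₂O ÷ 18.015 g/mol = 0.014055 mol
mass O = 0.2223 − (0.11817 + 0.014167) = 0.089958 g → mol O = 0.089958 ÷ 15.999 = 0.0056227 mol
Divide by the smallest (0.0056227 mol): C 1.750, H 2.500, O 1.000
Multiplying each by 4 gives whole numbers: C 7.00, H 10.00, O 4.00

C7H10O4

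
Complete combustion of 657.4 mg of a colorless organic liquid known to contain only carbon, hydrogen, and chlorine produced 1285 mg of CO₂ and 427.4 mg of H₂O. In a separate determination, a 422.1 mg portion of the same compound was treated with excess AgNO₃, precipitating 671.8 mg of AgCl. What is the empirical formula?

C8H13Cl2

mol C = 1.285 g CO₂ ÷ 44.009 g/mol = 0.029199 mol
mol H = 2 × 0.4274 g H₂O ÷ 18.015 g/mol = 0.047449 mol
From the AgCl data: mol Cl per gram of compound = (0.6718 ÷ 143.318) ÷ 0.4221 = 0.011105 mol/g, so in the 0.6574 g combustion sample mol Cl = 0.0073005 mol
Divide by the smallest (0.0073005 mol): C 4.000, H 6.499, Cl 1.000
Multiplying each by 2 gives whole numbers: C 8.00, H 13.00, Cl 2.00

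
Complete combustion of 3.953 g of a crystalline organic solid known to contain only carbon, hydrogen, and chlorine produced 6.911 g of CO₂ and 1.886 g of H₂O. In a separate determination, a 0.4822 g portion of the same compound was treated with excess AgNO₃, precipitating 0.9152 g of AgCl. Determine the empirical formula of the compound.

C3H4Cl

mol C = 6.911 g CO₂ ÷ 44.009 g/mol = 0.15704 mol
mol H = 2 × 1.886 g H₂O ÷ 18.015 g/mol = 0.20938 mol
From the AgCl data: mol Cl per gram of compound = (0.9152 ÷ 143.318) ÷ 0.4822 = 0.013243 mol/g, so in the 3.953 g combustion sample mol Cl = 0.052350 mol
Divide by the smallest (0.052350 mol): C 3.000, H 4.000, Cl 1.000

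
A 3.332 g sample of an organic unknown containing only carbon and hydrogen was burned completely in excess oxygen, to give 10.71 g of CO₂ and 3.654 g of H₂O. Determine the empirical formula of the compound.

mol C = 10.71 g CO₂ ÷ 44.009 g/mol = 0.24336 mol
mol H = 2 × 3.654 g H₂O ÷ 18.015 g/mol = 0.40566 mol
Divide by the smallest (0.24336 mol): C 1.000, H 1.667
Multiplying each by 3 gives whole numbers: C 3.00, H 5.00

C3H5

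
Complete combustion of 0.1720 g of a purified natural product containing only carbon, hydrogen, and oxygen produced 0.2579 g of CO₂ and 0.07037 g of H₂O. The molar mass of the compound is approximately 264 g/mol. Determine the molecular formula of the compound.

mol C = 0.2579 g CO₂ ÷ 44.009 g/mol = 0.0058602 mol
mol H = 2 × 0.07037 g H₂O ÷ 18.015 g/mol = 0.0078124 mol
mass O = 0.1720 − (0.070386 + 0.0078749) = 0.093739 g → mol O = 0.093739 ÷ 15.999 = 0.0058590 mol
Divide by the smallest (0.0058590 mol): C 1.000, H 1.333, O 1.000
Multiplying each by 3 gives whole numbers: C 3.00, H 4.00, O 3.00
Empirical formula: C3H4O3
Empirical-formula mass = 88.06 g/mol; 264 ÷ 88.06 ≈ 3, so the molecular formula is C9H12O9.

C9H12O9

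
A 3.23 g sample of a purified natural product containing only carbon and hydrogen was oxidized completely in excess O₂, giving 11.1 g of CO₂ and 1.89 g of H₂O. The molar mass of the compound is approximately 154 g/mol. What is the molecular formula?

mol C = 11.1 g CO₂ ÷ 44.009 g/mol = 0.2522 mol
mol H = 2 × 1.89 g H₂O ÷ 18.015 g/mol = 0.2098 mol
Divide by the smallest (0.2098 mol): C 1.202, H 1.000
Multiplying each by 5 gives whole numbers: C 6.01, H 5.00
Empirical formula: C6H5
Empirical-formula mass = 77.11 g/mol; 154 ÷ 77.11 ≈ 2, so the molecular formula is C12H10.

C12H10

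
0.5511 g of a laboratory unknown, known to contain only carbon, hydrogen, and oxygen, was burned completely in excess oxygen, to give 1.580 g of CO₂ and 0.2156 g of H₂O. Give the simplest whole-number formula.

C6H4O

mol C = 1.580 g CO₂ ÷ 44.009 g/mol = 0.035902 mol
mol H = 2 × 0.2156 g H₂O ÷ 18.015 g/mol = 0.023936 mol
mass O = 0.5511 − (0.43122 + 0.024127) = 0.095757 g → mol O = 0.095757 ÷ 15.999 = 0.0059852 mol
Divide by the smallest (0.0059852 mol): C 5.998, H 3.999, O 1.000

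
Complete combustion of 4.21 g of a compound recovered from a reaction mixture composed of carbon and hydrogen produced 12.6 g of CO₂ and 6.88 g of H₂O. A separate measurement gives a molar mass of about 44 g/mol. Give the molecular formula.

mol C = 12.6 g CO₂ ÷ 44.009 g/mol = 0.2863 mol
mol H = 2 × 6.88 g H₂O ÷ 18.015 g/mol = 0.7638 mol
Divide by the smallest (0.2863 mol): C 1.000, H 2.668
Multiplying each by 3 gives whole numbers: C 3.00, H 8.00
Empirical formula: C3H8
Empirical-formula mass = 44.10 g/mol; 44 ÷ 44.10 ≈ 1, so the molecular formula is C3H8.

C3H8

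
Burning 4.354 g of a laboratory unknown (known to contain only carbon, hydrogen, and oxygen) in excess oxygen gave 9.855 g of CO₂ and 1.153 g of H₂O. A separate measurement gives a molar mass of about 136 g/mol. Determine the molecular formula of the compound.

C7H4O3

mol C = 9.855 g CO₂ ÷ 44.009 g/mol = 0.22393 mol
mol H = 2 × 1.153 g H₂O ÷ 18.015 g/mol = 0.12800 mol
mass O = 4.354 − (2.6896 + 0.12903) = 1.5353 g → mol O = 1.5353 ÷ 15.999 = 0.095964 mol
Divide by the smallest (0.095964 mol): C 2.333, H 1.334, O 1.000
Multiplying each by 3 gives whole numbers: C 7.00, H 4.00, O 3.00
Empirical formula: C7H4O3
Empirical-formula mass = 136.11 g/mol; 136 ÷ 136.11 ≈ 1, so the molecular formula is C7H4O3.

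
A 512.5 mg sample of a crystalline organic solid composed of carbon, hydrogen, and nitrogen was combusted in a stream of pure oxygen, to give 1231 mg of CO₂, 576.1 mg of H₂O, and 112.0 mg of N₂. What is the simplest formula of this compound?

C7H16N2

mol C = 1.231 g CO₂ ÷ 44.009 g/mol = 0.027972 mol
mol H = 2 × 0.5761 g H₂O ÷ 18.015 g/mol = 0.063958 mol
mol N = 2 × 0.1120 g N₂ ÷ 28.014 g/mol = 0.0079960 mol
Divide by the smallest (0.0079960 mol): C 3.498, H 7.999, N 1.000
Multiplying each by 2 gives whole numbers: C 7.00, H 16.00, N 2.00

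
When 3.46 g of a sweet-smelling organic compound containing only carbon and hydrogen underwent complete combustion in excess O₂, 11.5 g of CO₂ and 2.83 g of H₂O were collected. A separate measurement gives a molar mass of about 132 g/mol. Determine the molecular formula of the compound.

C10H12

mol C = 11.5 g CO₂ ÷ 44.009 g/mol = 0.2613 mol
mol H = 2 × 2.83 g H₂O ÷ 18.015 g/mol = 0.3142 mol
Divide by the smallest (0.2613 mol): C 1.000, H 1.202
Multiplying each by 5 gives whole numbers: C 5.00, H 6.01
Empirical formula: C5H6
Empirical-formula mass = 66.10 g/mol; 132 ÷ 66.10 ≈ 2, so the molecular formula is C10H12.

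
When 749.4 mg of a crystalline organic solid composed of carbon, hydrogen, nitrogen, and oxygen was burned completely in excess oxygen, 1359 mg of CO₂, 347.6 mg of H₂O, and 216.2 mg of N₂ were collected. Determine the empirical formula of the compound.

C4H5N2O

mol C = 1.359 g CO₂ ÷ 44.009 g/mol = 0.030880 mol
mol H = 2 × 0.3476 g H₂O ÷ 18.015 g/mol = 0.038590 mol
mol N = 2 × 0.2162 g N₂ ÷ 28.014 g/mol = 0.015435 mol
mass O = 0.7494 − (0.37090 + 0.038899 + 0.21620) = 0.12340 g → mol O = 0.12340 ÷ 15.999 = 0.0077130 mol
Divide by the smallest (0.0077130 mol): C 4.004, H 5.003, N 2.001, O 1.000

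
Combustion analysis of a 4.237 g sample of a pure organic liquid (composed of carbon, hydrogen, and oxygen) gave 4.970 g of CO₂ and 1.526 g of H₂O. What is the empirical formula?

mol C = 4.970 g CO₂ ÷ 44.009 g/mol = 0.11293 mol
mol H = 2 × 1.526 g H₂O ÷ 18.015 g/mol = 0.16941 mol
mass O = 4.237 − (1.3564 + 0.17077) = 2.7098 g → mol O = 2.7098 ÷ 15.999 = 0.16937 mol
Divide by the smallest (0.11293 mol): C 1.000, H 1.500, O 1.500
Multiplying each by 2 gives whole numbers: C 2.00, H 3.00, O 3.00

C2H3O3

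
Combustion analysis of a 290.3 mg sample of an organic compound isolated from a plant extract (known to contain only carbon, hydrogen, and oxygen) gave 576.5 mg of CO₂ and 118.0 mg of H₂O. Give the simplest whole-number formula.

C7H7O4

mol C = 0.5765 g CO₂ ÷ 44.009 g/mol = 0.013100 mol
mol H = 2 × 0.1180 g H₂O ÷ 18.015 g/mol = 0.013100 mol
mass O = 0.2903 − (0.15734 + 0.013205) = 0.11976 g → mol O = 0.11976 ÷ 15.999 = 0.0074852 mol
Divide by the smallest (0.0074852 mol): C 1.750, H 1.750, O 1.000
Multiplying each by 4 gives whole numbers: C 7.00, H 7.00, O 4.00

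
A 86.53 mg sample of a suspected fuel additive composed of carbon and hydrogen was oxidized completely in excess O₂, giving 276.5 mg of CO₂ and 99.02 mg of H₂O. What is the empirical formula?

mol C = 0.2765 g CO₂ ÷ 44.009 g/mol = 0.0062828 mol
mol H = 2 × 0.09902 g H₂O ÷ 18.015 g/mol = 0.010993 mol
Divide by the smallest (0.0062828 mol): C 1.000, H 1.750
Multiplying each by 4 gives whole numbers: C 4.00, H 7.00

C4H7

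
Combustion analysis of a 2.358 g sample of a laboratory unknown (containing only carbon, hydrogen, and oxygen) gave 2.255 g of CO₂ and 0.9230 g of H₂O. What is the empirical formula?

CH2O2

mol C = 2.255 g CO₂ ÷ 44.009 g/mol = 0.051240 mol
mol H = 2 × 0.9230 g H₂O ÷ 18.015 g/mol = 0.10247 mol
mass O = 2.358 − (0.61544 + 0.10329) = 1.6393 g → mol O = 1.6393 ÷ 15.999 = 0.10246 mol
Divide by the smallest (0.051240 mol): C 1.000, H 2.000, O 2.000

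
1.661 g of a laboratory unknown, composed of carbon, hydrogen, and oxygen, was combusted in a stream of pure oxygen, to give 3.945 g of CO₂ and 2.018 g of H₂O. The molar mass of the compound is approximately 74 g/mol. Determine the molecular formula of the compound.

C4H10O

mol C = 3.945 g CO₂ ÷ 44.009 g/mol = 0.089641 mol
mol H = 2 × 2.018 g H₂O ÷ 18.015 g/mol = 0.22404 mol
mass O = 1.661 − (1.0767 + 0.22583) = 0.35850 g → mol O = 0.35850 ÷ 15.999 = 0.022407 mol
Divide by the smallest (0.022407 mol): C 4.000, H 9.998, O 1.000
Empirical formula: C4H10O
Empirical-formula mass = 74.12 g/mol; 74 ÷ 74.12 ≈ 1, so the molecular formula is C4H10O.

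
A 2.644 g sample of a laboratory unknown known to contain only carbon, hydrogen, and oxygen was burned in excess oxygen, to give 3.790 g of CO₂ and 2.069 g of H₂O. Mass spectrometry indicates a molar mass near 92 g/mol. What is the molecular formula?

mol C = 3.790 g CO₂ ÷ 44.009 g/mol = 0.086119 mol
mol H = 2 × 2.069 g H₂O ÷ 18.015 g/mol = 0.22970 mol
mass O = 2.644 − (1.0344 + 0.23154) = 1.3781 g → mol O = 1.3781 ÷ 15.999 = 0.086136 mol
Divide by the smallest (0.086119 mol): C 1.000, H 2.667, O 1.000
Multiplying each by 3 gives whole numbers: C 3.00, H 8.00, O 3.00
Empirical formula: C3H8O3
Empirical-formula mass = 92.09 g/mol; 92 ÷ 92.09 ≈ 1, so the molecular formula is C3H8O3.

C3H8O3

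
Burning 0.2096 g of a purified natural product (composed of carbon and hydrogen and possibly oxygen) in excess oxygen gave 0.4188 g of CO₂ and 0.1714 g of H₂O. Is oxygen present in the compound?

yes

mol C = 0.4188 g CO₂ ÷ 44.009 g/mol = 0.0095162 mol
mol H = 2 × 0.1714 g H₂O ÷ 18.015 g/mol = 0.019029 mol
C and H account for only 0.13348 g of the 0.2096 g sample; the remaining 0.076120 g must be oxygen.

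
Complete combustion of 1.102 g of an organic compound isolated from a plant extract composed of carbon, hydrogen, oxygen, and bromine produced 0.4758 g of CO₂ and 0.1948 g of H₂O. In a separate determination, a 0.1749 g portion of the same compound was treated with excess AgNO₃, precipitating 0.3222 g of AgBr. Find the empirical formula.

C2H4Br2O

mol C = 0.4758 g CO₂ ÷ 44.009 g/mol = 0.010811 mol
mol H = 2 × 0.1948 g H₂O ÷ 18.015 g/mol = 0.021626 mol
From the AgBr data: mol Br per gram of compound = (0.3222 ÷ 187.772) ÷ 0.1749 = 0.0098108 mol/g, so in the 1.102 g combustion sample mol Br = 0.010812 mol
mass O = 1.102 − (0.12986 + 0.021799 + 0.86388) = 0.086461 g → mol O = 0.086461 ÷ 15.999 = 0.0054042 mol
Divide by the smallest (0.0054042 mol): C 2.001, H 4.002, Br 2.001, O 1.000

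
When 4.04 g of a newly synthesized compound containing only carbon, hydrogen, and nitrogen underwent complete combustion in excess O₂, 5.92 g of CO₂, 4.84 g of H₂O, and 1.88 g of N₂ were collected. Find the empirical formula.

mol C = 5.92 g CO₂ ÷ 44.009 g/mol = 0.1345 mol
mol H = 2 × 4.84 g H₂O ÷ 18.015 g/mol = 0.5373 mol
mol N = 2 × 1.88 g N₂ ÷ 28.014 g/mol = 0.1342 mol
Divide by the smallest (0.1342 mol): C 1.002, H 4.003, N 1.000

CH4N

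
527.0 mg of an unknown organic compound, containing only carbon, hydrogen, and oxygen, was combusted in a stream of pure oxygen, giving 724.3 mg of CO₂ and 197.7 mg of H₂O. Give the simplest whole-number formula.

C6H8O7

mol C = 0.7243 g CO₂ ÷ 44.009 g/mol = 0.016458 mol
mol H = 2 × 0.1977 g H₂O ÷ 18.015 g/mol = 0.021948 mol
mass O = 0.5270 − (0.19768 + 0.022124) = 0.30720 g → mol O = 0.30720 ÷ 15.999 = 0.019201 mol
Divide by the smallest (0.016458 mol): C 1.000, H 1.334, O 1.167
Multiplying each by 6 gives whole numbers: C 6.00, H 8.00, O 7.00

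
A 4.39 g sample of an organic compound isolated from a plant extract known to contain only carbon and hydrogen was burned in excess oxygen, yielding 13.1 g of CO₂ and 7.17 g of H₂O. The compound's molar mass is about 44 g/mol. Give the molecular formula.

mol C = 13.1 g CO₂ ÷ 44.009 g/mol = 0.2977 mol
mol H = 2 × 7.17 g H₂O ÷ 18.015 g/mol = 0.7960 mol
Divide by the smallest (0.2977 mol): C 1.000, H 2.674
Multiplying each by 3 gives whole numbers: C 3.00, H 8.02
Empirical formula: C3H8
Empirical-formula mass = 44.10 g/mol; 44 ÷ 44.10 ≈ 1, so the molecular formula is C3H8.

C3H8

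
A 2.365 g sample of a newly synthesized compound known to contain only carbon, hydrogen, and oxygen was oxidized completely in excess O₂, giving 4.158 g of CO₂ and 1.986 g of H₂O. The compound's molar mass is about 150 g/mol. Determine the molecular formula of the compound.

mol C = 4.158 g CO₂ ÷ 44.009 g/mol = 0.094481 mol
mol H = 2 × 1.986 g H₂O ÷ 18.015 g/mol = 0.22048 mol
mass O = 2.365 − (1.1348 + 0.22225) = 1.0079 g → mol O = 1.0079 ÷ 15.999 = 0.063001 mol
Divide by the smallest (0.063001 mol): C 1.500, H 3.500, O 1.000
Multiplying each by 2 gives whole numbers: C 3.00, H 7.00, O 2.00
Empirical formula: C3H7O2
Empirical-formula mass = 75.09 g/mol; 150 ÷ 75.09 ≈ 2, so the molecular formula is C6H14O4.

C6H14O4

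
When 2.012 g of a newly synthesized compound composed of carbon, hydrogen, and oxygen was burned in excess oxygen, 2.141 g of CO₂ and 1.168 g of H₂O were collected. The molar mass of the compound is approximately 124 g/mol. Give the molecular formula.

mol C = 2.141 g CO₂ ÷ 44.009 g/mol = 0.048649 mol
mol H = 2 × 1.168 g H₂O ÷ 18.015 g/mol = 0.12967 mol
mass O = 2.012 − (0.58432 + 0.13071) = 1.2970 g → mol O = 1.2970 ÷ 15.999 = 0.081066 mol
Divide by the smallest (0.048649 mol): C 1.000, H 2.665, O 1.666
Multiplying each by 3 gives whole numbers: C 3.00, H 8.00, O 5.00
Empirical formula: C3H8O5
Empirical-formula mass = 124.09 g/mol; 124 ÷ 124.09 ≈ 1, so the molecular formula is C3H8O5.

C3H8O5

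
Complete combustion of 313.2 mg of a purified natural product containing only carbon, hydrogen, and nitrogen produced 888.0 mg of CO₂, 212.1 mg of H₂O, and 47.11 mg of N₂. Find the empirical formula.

C6H7N

mol C = 0.8880 g CO₂ ÷ 44.009 g/mol = 0.020178 mol
mol H = 2 × 0.2121 g H₂O ÷ 18.015 g/mol = 0.023547 mol
mol N = 2 × 0.04711 g N₂ ÷ 28.014 g/mol = 0.0033633 mol
Divide by the smallest (0.0033633 mol): C 5.999, H 7.001, N 1.000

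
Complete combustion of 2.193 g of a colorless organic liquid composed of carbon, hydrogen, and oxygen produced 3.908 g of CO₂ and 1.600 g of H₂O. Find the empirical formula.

C3H6O2

mol C = 3.908 g CO₂ ÷ 44.009 g/mol = 0.088800 mol
mol H = 2 × 1.600 g H₂O ÷ 18.015 g/mol = 0.17763 mol
mass O = 2.193 − (1.0666 + 0.17905) = 0.94737 g → mol O = 0.94737 ÷ 15.999 = 0.059214 mol
Divide by the smallest (0.059214 mol): C 1.500, H 3.000, O 1.000
Multiplying each by 2 gives whole numbers: C 3.00, H 6.00, O 2.00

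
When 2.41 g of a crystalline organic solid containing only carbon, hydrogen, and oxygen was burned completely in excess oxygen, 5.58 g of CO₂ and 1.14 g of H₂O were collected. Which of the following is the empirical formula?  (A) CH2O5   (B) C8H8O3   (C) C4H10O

(B) C8H8O3

mol C = 5.58 g CO₂ ÷ 44.009 g/mol = 0.1268 mol
mol H = 2 × 1.14 g H₂O ÷ 18.015 g/mol = 0.1266 mol
mass O = 2.41 − (1.523 + 0.1276) = 0.7595 g → mol O = 0.7595 ÷ 15.999 = 0.04747 mol
Divide by the smallest (0.04747 mol): C 2.671, H 2.666, O 1.000
Multiplying each by 3 gives whole numbers: C 8.01, H 8.00, O 3.00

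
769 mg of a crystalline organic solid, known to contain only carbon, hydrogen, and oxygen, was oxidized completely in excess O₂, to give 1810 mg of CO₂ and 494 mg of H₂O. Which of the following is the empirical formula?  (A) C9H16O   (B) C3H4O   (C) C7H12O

(B) C3H4O

mol C = 1.81 g CO₂ ÷ 44.009 g/mol = 0.04113 mol
mol H = 2 × 0.494 g H₂O ÷ 18.015 g/mol = 0.05484 mol
mass O = 0.769 − (0.4940 + 0.05528) = 0.2197 g → mol O = 0.2197 ÷ 15.999 = 0.01373 mol
Divide by the smallest (0.01373 mol): C 2.995, H 3.993, O 1.000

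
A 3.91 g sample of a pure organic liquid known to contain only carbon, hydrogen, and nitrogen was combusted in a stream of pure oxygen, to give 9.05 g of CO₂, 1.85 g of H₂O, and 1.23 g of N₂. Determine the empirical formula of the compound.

C7H7N3

mol C = 9.05 g CO₂ ÷ 44.009 g/mol = 0.2056 mol
mol H = 2 × 1.85 g H₂O ÷ 18.015 g/mol = 0.2054 mol
mol N = 2 × 1.23 g N₂ ÷ 28.014 g/mol = 0.08781 mol
Divide by the smallest (0.08781 mol): C 2.342, H 2.339, N 1.000
Multiplying each by 3 gives whole numbers: C 7.03, H 7.02, N 3.00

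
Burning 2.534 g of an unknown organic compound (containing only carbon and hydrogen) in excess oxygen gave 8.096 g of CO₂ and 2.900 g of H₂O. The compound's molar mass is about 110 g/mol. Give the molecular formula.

C8H14

mol C = 8.096 g CO₂ ÷ 44.009 g/mol = 0.18396 mol
mol H = 2 × 2.900 g H₂O ÷ 18.015 g/mol = 0.32195 mol
Divide by the smallest (0.18396 mol): C 1.000, H 1.750
Multiplying each by 4 gives whole numbers: C 4.00, H 7.00
Empirical formula: C4H7
Empirical-formula mass = 55.10 g/mol; 110 ÷ 55.10 ≈ 2, so the molecular formula is C8H14.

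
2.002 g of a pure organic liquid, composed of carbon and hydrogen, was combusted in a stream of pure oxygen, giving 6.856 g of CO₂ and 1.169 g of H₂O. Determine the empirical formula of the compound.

C6H5

mol C = 6.856 g CO₂ ÷ 44.009 g/mol = 0.15579 mol
mol H = 2 × 1.169 g H₂O ÷ 18.015 g/mol = 0.12978 mol
Divide by the smallest (0.12978 mol): C 1.200, H 1.000
Multiplying each by 5 gives whole numbers: C 6.00, H 5.00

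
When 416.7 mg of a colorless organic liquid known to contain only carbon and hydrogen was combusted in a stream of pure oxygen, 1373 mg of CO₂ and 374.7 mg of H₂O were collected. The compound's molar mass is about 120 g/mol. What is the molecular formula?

mol C = 1.373 g CO₂ ÷ 44.009 g/mol = 0.031198 mol
mol H = 2 × 0.3747 g H₂O ÷ 18.015 g/mol = 0.041599 mol
Divide by the smallest (0.031198 mol): C 1.000, H 1.333
Multiplying each by 3 gives whole numbers: C 3.00, H 4.00
Empirical formula: C3H4
Empirical-formula mass = 40.06 g/mol; 120 ÷ 40.06 ≈ 3, so the molecular formula is C9H12.

C9H12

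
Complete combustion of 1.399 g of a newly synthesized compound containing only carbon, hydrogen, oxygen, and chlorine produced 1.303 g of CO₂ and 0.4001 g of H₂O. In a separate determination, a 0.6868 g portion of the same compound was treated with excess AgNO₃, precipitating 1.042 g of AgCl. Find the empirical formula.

mol C = 1.303 g CO₂ ÷ 44.009 g/mol = 0.029608 mol
mol H = 2 × 0.4001 g H₂O ÷ 18.015 g/mol = 0.044419 mol
From the AgCl data: mol Cl per gram of compound = (1.042 ÷ 143.318) ÷ 0.6868 = 0.010586 mol/g, so in the 1.399 g combustion sample mol Cl = 0.014810 mol
mass O = 1.399 − (0.35562 + 0.044774 + 0.52501) = 0.47360 g → mol O = 0.47360 ÷ 15.999 = 0.029602 mol
Divide by the smallest (0.014810 mol): C 1.999, H 2.999, Cl 1.000, O 1.999

C2H3ClO2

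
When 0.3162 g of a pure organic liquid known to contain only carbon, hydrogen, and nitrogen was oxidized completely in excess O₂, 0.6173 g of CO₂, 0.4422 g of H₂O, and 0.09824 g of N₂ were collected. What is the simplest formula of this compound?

mol C = 0.6173 g CO₂ ÷ 44.009 g/mol = 0.014027 mol
mol H = 2 × 0.4422 g H₂O ÷ 18.015 g/mol = 0.049092 mol
mol N = 2 × 0.09824 g N₂ ÷ 28.014 g/mol = 0.0070136 mol
Divide by the smallest (0.0070136 mol): C 2.000, H 7.000, N 1.000

C2H7N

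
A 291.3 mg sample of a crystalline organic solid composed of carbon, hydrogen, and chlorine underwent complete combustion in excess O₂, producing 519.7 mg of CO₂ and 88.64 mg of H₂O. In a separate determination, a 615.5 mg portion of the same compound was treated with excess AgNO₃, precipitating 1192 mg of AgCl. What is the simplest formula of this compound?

mol C = 0.5197 g CO₂ ÷ 44.009 g/mol = 0.011809 mol
mol H = 2 × 0.08864 g H₂O ÷ 18.015 g/mol = 0.0098407 mol
From the AgCl data: mol Cl per gram of compound = (1.192 ÷ 143.318) ÷ 0.6155 = 0.013513 mol/g, so in the 0.2913 g combustion sample mol Cl = 0.0039363 mol
Divide by the smallest (0.0039363 mol): C 3.000, H 2.500, Cl 1.000
Multiplying each by 2 gives whole numbers: C 6.00, H 5.00, Cl 2.00

C6H5Cl2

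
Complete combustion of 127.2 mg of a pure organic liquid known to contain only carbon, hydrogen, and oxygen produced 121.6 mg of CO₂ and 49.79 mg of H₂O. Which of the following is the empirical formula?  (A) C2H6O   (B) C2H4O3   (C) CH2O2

mol C = 0.1216 g CO₂ ÷ 44.009 g/mol = 0.0027631 mol
mol H = 2 × 0.04979 g H₂O ÷ 18.015 g/mol = 0.0055276 mol
mass O = 0.1272 − (0.033187 + 0.0055718) = 0.088441 g → mol O = 0.088441 ÷ 15.999 = 0.0055279 mol
Divide by the smallest (0.0027631 mol): C 1.000, H 2.001, O 2.001

(C) CH2O2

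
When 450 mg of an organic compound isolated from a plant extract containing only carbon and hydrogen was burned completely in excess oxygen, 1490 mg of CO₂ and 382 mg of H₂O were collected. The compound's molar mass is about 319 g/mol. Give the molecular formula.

C24H30

mol C = 1.49 g CO₂ ÷ 44.009 g/mol = 0.03386 mol
mol H = 2 × 0.382 g H₂O ÷ 18.015 g/mol = 0.04241 mol
Divide by the smallest (0.03386 mol): C 1.000, H 1.253
Multiplying each by 4 gives whole numbers: C 4.00, H 5.01
Empirical formula: C4H5
Empirical-formula mass = 53.08 g/mol; 319 ÷ 53.08 ≈ 6, so the molecular formula is C24H30.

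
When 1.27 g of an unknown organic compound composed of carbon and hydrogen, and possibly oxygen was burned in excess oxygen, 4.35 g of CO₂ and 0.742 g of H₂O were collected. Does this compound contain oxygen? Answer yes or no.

mol C = 4.35 g CO₂ ÷ 44.009 g/mol = 0.09884 mol
mol H = 2 × 0.742 g H₂O ÷ 18.015 g/mol = 0.08238 mol
C and H together account for 1.270 g — essentially the entire 1.27 g sample — so the compound contains no oxygen.

no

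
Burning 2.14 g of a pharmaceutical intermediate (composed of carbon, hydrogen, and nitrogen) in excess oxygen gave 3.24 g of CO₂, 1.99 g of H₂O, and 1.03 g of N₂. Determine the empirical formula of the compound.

CH3N

mol C = 3.24 g CO₂ ÷ 44.009 g/mol = 0.07362 mol
mol H = 2 × 1.99 g H₂O ÷ 18.015 g/mol = 0.2209 mol
mol N = 2 × 1.03 g N₂ ÷ 28.014 g/mol = 0.07353 mol
Divide by the smallest (0.07353 mol): C 1.001, H 3.004, N 1.000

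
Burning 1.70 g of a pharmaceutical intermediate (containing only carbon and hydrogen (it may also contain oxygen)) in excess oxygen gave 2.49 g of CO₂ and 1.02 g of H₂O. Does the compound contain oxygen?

mol C = 2.49 g CO₂ ÷ 44.009 g/mol = 0.05658 mol
mol H = 2 × 1.02 g H₂O ÷ 18.015 g/mol = 0.1132 mol
C and H account for only 0.7937 g of the 1.70 g sample; the remaining 0.9063 g must be oxygen.

yes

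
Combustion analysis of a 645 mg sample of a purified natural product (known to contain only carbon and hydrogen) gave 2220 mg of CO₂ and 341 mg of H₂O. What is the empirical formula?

mol C = 2.22 g CO₂ ÷ 44.009 g/mol = 0.05044 mol
mol H = 2 × 0.341 g H₂O ÷ 18.015 g/mol = 0.03786 mol
Divide by the smallest (0.03786 mol): C 1.332, H 1.000
Multiplying each by 3 gives whole numbers: C 4.00, H 3.00

C4H3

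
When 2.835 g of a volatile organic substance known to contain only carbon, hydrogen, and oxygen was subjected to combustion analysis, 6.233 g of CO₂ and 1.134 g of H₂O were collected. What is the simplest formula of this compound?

mol C = 6.233 g CO₂ ÷ 44.009 g/mol = 0.14163 mol
mol H = 2 × 1.134 g H₂O ÷ 18.015 g/mol = 0.12590 mol
mass O = 2.835 − (1.7011 + 0.12690) = 1.0070 g → mol O = 1.0070 ÷ 15.999 = 0.062940 mol
Divide by the smallest (0.062940 mol): C 2.250, H 2.000, O 1.000
Multiplying each by 4 gives whole numbers: C 9.00, H 8.00, O 4.00

C9H8O4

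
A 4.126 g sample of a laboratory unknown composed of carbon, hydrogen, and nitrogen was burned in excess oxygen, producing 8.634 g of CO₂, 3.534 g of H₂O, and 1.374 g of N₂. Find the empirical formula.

C2H4N

mol C = 8.634 g CO₂ ÷ 44.009 g/mol = 0.19619 mol
mol H = 2 × 3.534 g H₂O ÷ 18.015 g/mol = 0.39234 mol
mol N = 2 × 1.374 g N₂ ÷ 28.014 g/mol = 0.098094 mol
Divide by the smallest (0.098094 mol): C 2.000, H 4.000, N 1.000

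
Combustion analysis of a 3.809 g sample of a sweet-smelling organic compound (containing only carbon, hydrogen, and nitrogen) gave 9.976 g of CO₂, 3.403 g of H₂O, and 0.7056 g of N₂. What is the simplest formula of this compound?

mol C = 9.976 g CO₂ ÷ 44.009 g/mol = 0.22668 mol
mol H = 2 × 3.403 g H₂O ÷ 18.015 g/mol = 0.37780 mol
mol N = 2 × 0.7056 g N₂ ÷ 28.014 g/mol = 0.050375 mol
Divide by the smallest (0.050375 mol): C 4.500, H 7.500, N 1.000
Multiplying each by 2 gives whole numbers: C 9.00, H 15.00, N 2.00

C9H15N2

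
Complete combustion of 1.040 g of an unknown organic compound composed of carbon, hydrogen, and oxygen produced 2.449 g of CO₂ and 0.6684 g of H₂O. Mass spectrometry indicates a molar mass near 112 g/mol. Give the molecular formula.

mol C = 2.449 g CO₂ ÷ 44.009 g/mol = 0.055648 mol
mol H = 2 × 0.6684 g H₂O ÷ 18.015 g/mol = 0.074205 mol
mass O = 1.040 − (0.66838 + 0.074798) = 0.29682 g → mol O = 0.29682 ÷ 15.999 = 0.018552 mol
Divide by the smallest (0.018552 mol): C 3.000, H 4.000, O 1.000
Empirical formula: C3H4O
Empirical-formula mass = 56.06 g/mol; 112 ÷ 56.06 ≈ 2, so the molecular formula is C6H8O2.

C6H8O2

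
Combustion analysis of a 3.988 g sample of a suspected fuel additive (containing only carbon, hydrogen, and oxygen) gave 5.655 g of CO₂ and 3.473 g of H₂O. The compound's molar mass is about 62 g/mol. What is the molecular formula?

C2H6O2

mol C = 5.655 g CO₂ ÷ 44.009 g/mol = 0.12850 mol
mol H = 2 × 3.473 g H₂O ÷ 18.015 g/mol = 0.38557 mol
mass O = 3.988 − (1.5434 + 0.38865) = 2.0560 g → mol O = 2.0560 ÷ 15.999 = 0.12851 mol
Divide by the smallest (0.12850 mol): C 1.000, H 3.001, O 1.000
Empirical formula: CH3O
Empirical-formula mass = 31.03 g/mol; 62 ÷ 31.03 ≈ 2, so the molecular formula is C2H6O2.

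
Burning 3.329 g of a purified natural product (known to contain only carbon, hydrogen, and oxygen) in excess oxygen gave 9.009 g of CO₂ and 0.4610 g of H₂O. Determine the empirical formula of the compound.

C4HO

mol C = 9.009 g CO₂ ÷ 44.009 g/mol = 0.20471 mol
mol H = 2 × 0.4610 g H₂O ÷ 18.015 g/mol = 0.051180 mol
mass O = 3.329 − (2.4587 + 0.051589) = 0.81866 g → mol O = 0.81866 ÷ 15.999 = 0.051170 mol
Divide by the smallest (0.051170 mol): C 4.001, H 1.000, O 1.000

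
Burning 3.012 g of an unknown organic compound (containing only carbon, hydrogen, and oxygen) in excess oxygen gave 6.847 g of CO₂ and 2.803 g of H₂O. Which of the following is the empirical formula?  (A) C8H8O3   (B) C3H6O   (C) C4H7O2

mol C = 6.847 g CO₂ ÷ 44.009 g/mol = 0.15558 mol
mol H = 2 × 2.803 g H₂O ÷ 18.015 g/mol = 0.31119 mol
mass O = 3.012 − (1.8687 + 0.31367) = 0.82963 g → mol O = 0.82963 ÷ 15.999 = 0.051855 mol
Divide by the smallest (0.051855 mol): C 3.000, H 6.001, O 1.000

(B) C3H6O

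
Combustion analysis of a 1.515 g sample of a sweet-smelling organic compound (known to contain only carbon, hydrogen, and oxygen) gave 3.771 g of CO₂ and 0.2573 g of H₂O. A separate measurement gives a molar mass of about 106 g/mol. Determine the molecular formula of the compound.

mol C = 3.771 g CO₂ ÷ 44.009 g/mol = 0.085687 mol
mol H = 2 × 0.2573 g H₂O ÷ 18.015 g/mol = 0.028565 mol
mass O = 1.515 − (1.0292 + 0.028794) = 0.45702 g → mol O = 0.45702 ÷ 15.999 = 0.028566 mol
Divide by the smallest (0.028565 mol): C 3.000, H 1.000, O 1.000
Empirical formula: C3HO
Empirical-formula mass = 53.04 g/mol; 106 ÷ 53.04 ≈ 2, so the molecular formula is C6H2O2.

C6H2O2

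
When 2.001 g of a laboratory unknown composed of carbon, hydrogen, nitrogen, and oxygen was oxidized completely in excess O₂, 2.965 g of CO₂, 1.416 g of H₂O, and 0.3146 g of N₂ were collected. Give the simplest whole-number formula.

C3H7NO2

mol C = 2.965 g CO₂ ÷ 44.009 g/mol = 0.067373 mol
mol H = 2 × 1.416 g H₂O ÷ 18.015 g/mol = 0.15720 mol
mol N = 2 × 0.3146 g N₂ ÷ 28.014 g/mol = 0.022460 mol
mass O = 2.001 − (0.80921 + 0.15846 + 0.31460) = 0.71873 g → mol O = 0.71873 ÷ 15.999 = 0.044923 mol
Divide by the smallest (0.022460 mol): C 3.000, H 6.999, N 1.000, O 2.000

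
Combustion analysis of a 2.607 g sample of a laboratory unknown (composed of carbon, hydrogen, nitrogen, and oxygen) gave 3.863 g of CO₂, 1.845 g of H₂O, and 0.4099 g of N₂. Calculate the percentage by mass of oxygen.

35.92%

mol C = 3.863 g CO₂ ÷ 44.009 g/mol = 0.087778 mol
mol H = 2 × 1.845 g H₂O ÷ 18.015 g/mol = 0.20483 mol
mol N = 2 × 0.4099 g N₂ ÷ 28.014 g/mol = 0.029264 mol
mass O = 2.607 − (1.0543 + 0.20647 + 0.40990) = 0.93634 g → mol O = 0.93634 ÷ 15.999 = 0.058525 mol
mass % O = 0.93634 g ÷ 2.607 g × 100%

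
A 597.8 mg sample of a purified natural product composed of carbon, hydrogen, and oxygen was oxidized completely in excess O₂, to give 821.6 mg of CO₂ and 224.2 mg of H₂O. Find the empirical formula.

C6H8O7

mol C = 0.8216 g CO₂ ÷ 44.009 g/mol = 0.018669 mol
mol H = 2 × 0.2242 g H₂O ÷ 18.015 g/mol = 0.024890 mol
mass O = 0.5978 − (0.22423 + 0.025089) = 0.34848 g → mol O = 0.34848 ÷ 15.999 = 0.021781 mol
Divide by the smallest (0.018669 mol): C 1.000, H 1.333, O 1.167
Multiplying each by 6 gives whole numbers: C 6.00, H 8.00, O 7.00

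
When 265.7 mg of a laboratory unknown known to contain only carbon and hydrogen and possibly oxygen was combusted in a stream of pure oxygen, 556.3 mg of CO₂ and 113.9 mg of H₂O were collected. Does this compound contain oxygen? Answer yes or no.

yes

mol C = 0.5563 g CO₂ ÷ 44.009 g/mol = 0.012641 mol
mol H = 2 × 0.1139 g H₂O ÷ 18.015 g/mol = 0.012645 mol
C and H account for only 0.16457 g of the 0.2657 g sample; the remaining 0.10113 g must be oxygen.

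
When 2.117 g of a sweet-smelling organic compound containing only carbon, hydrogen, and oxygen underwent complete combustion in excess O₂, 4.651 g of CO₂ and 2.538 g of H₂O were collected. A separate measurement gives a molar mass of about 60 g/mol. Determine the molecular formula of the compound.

C3H8O

mol C = 4.651 g CO₂ ÷ 44.009 g/mol = 0.10568 mol
mol H = 2 × 2.538 g H₂O ÷ 18.015 g/mol = 0.28177 mol
mass O = 2.117 − (1.2694 + 0.28402) = 0.56362 g → mol O = 0.56362 ÷ 15.999 = 0.035229 mol
Divide by the smallest (0.035229 mol): C 3.000, H 7.998, O 1.000
Empirical formula: C3H8O
Empirical-formula mass = 60.10 g/mol; 60 ÷ 60.10 ≈ 1, so the molecular formula is C3H8O.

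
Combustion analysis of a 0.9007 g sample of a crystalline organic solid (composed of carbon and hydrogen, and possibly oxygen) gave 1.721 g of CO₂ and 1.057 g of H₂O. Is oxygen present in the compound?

yes

mol C = 1.721 g CO₂ ÷ 44.009 g/mol = 0.039106 mol
mol H = 2 × 1.057 g H₂O ÷ 18.015 g/mol = 0.11735 mol
C and H account for only 0.58798 g of the 0.9007 g sample; the remaining 0.31272 g must be oxygen.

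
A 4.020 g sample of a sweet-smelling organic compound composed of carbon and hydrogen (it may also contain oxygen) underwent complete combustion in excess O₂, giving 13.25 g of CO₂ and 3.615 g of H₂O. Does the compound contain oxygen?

mol C = 13.25 g CO₂ ÷ 44.009 g/mol = 0.30107 mol
mol H = 2 × 3.615 g H₂O ÷ 18.015 g/mol = 0.40133 mol
C and H together account for 4.0208 g — essentially the entire 4.020 g sample — so the compound contains no oxygen.

no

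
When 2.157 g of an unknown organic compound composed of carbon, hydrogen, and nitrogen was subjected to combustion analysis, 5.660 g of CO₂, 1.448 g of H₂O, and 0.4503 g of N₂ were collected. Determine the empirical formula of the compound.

mol C = 5.660 g CO₂ ÷ 44.009 g/mol = 0.12861 mol
mol H = 2 × 1.448 g H₂O ÷ 18.015 g/mol = 0.16075 mol
mol N = 2 × 0.4503 g N₂ ÷ 28.014 g/mol = 0.032148 mol
Divide by the smallest (0.032148 mol): C 4.001, H 5.000, N 1.000

C4H5N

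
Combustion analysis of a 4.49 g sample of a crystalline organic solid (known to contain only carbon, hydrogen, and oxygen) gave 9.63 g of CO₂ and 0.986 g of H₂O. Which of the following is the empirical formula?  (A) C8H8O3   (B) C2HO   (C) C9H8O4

mol C = 9.63 g CO₂ ÷ 44.009 g/mol = 0.2188 mol
mol H = 2 × 0.986 g H₂O ÷ 18.015 g/mol = 0.1095 mol
mass O = 4.49 − (2.628 + 0.1103) = 1.751 g → mol O = 1.751 ÷ 15.999 = 0.1095 mol
Divide by the smallest (0.1095 mol): C 1.999, H 1.000, O 1.000

(B) C2HO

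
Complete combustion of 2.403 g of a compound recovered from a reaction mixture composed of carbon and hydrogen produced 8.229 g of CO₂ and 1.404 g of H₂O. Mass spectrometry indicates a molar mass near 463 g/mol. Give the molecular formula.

C36H30

mol C = 8.229 g CO₂ ÷ 44.009 g/mol = 0.18698 mol
mol H = 2 × 1.404 g H₂O ÷ 18.015 g/mol = 0.15587 mol
Divide by the smallest (0.15587 mol): C 1.200, H 1.000
Multiplying each by 5 gives whole numbers: C 6.00, H 5.00
Empirical formula: C6H5
Empirical-formula mass = 77.11 g/mol; 463 ÷ 77.11 ≈ 6, so the molecular formula is C36H30.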